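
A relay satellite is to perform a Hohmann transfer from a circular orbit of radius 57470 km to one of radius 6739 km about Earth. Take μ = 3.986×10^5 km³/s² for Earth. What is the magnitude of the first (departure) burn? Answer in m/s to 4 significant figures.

Δv₁ = 1427 m/s

The Hohmann ellipse has a_t = (r₁ + r₂)/2 = 32104.5 km.
On the circular orbit at r = 57470 km, v_c = √(μ/r) = 2.634 km/s.
Transfer-orbit speed at the same r (vis-viva, a = a_t): v_t = √[μ(2/r − 1/a_t)] = 1.207 km/s.
Δv₁ = |v_t − v_c| = |1.207 − 2.634| = 1.427 km/s.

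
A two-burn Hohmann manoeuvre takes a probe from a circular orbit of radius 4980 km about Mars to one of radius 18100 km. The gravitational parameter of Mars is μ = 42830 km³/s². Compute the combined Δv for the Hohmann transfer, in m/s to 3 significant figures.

Δv = 1270 m/s

Semi-major axis of the transfer orbit: a_t = (4980 + 18100)/2 = 11540 km.
Circular speed at r₁: v₁ = √(μ/r₁) = √(42830/4980) = 2.932644 km/s.
On the transfer ellipse at r₁, vis-viva gives v_p = √[μ(2/r₁ − 1/a_t)] = 3.672787 km/s.
First burn Δv₁ = |v_p − v₁| = 0.7401 km/s.
At r₂, v₂ = √(μ/r₂) = 1.5383 km/s.
Transfer-orbit speed at r₂: v_a = √[μ(2/r₂ − 1/a_t)] = 1.0105 km/s.
Second burn Δv₂ = |v₂ − v_a| = 0.5278 km/s.
Δv = Δv₁ + Δv₂ = 0.7401 + 0.5278 = 1.268 km/s.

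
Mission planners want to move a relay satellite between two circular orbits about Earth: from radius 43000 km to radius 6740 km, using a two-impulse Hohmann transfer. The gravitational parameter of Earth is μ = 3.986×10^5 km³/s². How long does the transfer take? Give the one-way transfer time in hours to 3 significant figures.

t = 5.42 hours

Transfer-ellipse semi-major axis a_t = (r₁ + r₂)/2 = (43000 + 6740)/2 = 24870 km.
By Kepler's third law the transfer-orbit period is T = 2π√(a_t³/μ), so t = T/2 = 19520 s.
Converting: 19520 s ÷ 3600 s/hour = 5.42 hours.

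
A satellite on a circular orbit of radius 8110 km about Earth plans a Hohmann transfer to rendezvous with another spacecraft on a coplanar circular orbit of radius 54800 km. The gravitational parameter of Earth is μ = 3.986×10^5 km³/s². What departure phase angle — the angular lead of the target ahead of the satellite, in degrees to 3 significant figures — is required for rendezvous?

Transfer-ellipse semi-major axis a_t = (r₁ + r₂)/2 = (8110 + 54800)/2 = 31455 km.
Transfer time t = π√(a_t³/μ) = 27760 s.
The target's mean motion on its circular orbit is ω₂ = √(μ/r₂³) = 4.9215×10^-5 rad/s.
Angle swept by the target during transfer: ω₂·t = 1.3662 rad = 78.28°.
The satellite traverses 180° on the transfer ellipse, so the target must lead by 180° − 78.28° = 102°.

φ = 102°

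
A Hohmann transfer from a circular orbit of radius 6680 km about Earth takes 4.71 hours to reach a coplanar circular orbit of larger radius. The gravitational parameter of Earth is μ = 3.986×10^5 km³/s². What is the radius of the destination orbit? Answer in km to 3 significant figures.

r₂ = 38600 km

Transfer time t = 4.71 hours = 16956 s, and t = π√(a_t³/μ).
So a_t = (μ t²/π²)^(1/3) = (3.986×10^5 × (16956)² / π²)^(1/3) = 22644 km.
Since a_t = (r₁ + r₂)/2, r₂ = 2a_t − r₁ = 2×22644 − 6680 = 38608 km.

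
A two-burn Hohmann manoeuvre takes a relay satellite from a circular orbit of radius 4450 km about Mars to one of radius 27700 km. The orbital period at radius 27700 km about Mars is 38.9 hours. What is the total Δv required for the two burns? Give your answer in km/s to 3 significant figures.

From Kepler's third law T² = 4π²r³/μ at r = 27700 km, T = 38.9 hours = 38.9 × 3600 s = 1.4004×10^5 s: μ = 4π²r³/T² = 42785.3 km³/s².
Semi-major axis of the transfer orbit: a_t = (4450 + 27700)/2 = 16075 km.
Circular speed at r₁: v₁ = √(μ/r₁) = √(42785.3/4450) = 3.1008 km/s.
Transfer-orbit speed at r₁ (v² = μ(2/r − 1/a)): v_p = √[μ(2/r₁ − 1/a_t)] = 4.0704 km/s.
First burn Δv₁ = |v_p − v₁| = 0.96960 km/s.
Circular speed at r₂: v₂ = √(μ/r₂) = 1.24282 km/s.
Transfer-orbit speed at r₂: v_a = √[μ(2/r₂ − 1/a_t)] = 0.653901 km/s.
Second burn Δv₂ = |v₂ − v_a| = 0.58892 km/s.
Δv = Δv₁ + Δv₂ = 0.96960 + 0.58892 = 1.559 km/s.

Δv = 1.56 km/s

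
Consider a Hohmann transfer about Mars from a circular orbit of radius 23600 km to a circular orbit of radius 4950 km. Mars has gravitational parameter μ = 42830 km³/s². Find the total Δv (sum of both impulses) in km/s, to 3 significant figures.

The Hohmann ellipse has a_t = (r₁ + r₂)/2 = 14275 km.
At r₁ the circular-orbit speed is v₁ = √(μ/r₁) = 1.34716 km/s.
Transfer-orbit speed at r₁ (v² = μ(2/r − 1/a)): v_a = √[μ(2/r₁ − 1/a_t)] = 0.793291 km/s.
First burn Δv₁ = |v_a − v₁| = 0.55387 km/s.
Circular speed at r₂: v₂ = √(μ/r₂) = 2.94152 km/s.
Transfer-orbit speed at r₂: v_p = √[μ(2/r₂ − 1/a_t)] = 3.78216 km/s.
Second burn Δv₂ = |v₂ − v_p| = 0.84064 km/s.
Total Δv = Δv₁ + Δv₂ = 1.395 km/s.

Δv = 1.39 km/s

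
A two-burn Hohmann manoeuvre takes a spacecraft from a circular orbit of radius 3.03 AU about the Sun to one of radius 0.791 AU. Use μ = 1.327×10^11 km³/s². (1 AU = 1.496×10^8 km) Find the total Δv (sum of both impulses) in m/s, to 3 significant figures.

In km: r₁ = 3.03 × 1.496×10^8 = 4.53288×10^8 km; r₂ = 0.791 × 1.496×10^8 = 1.183336×10^8 km.
The Hohmann ellipse has a_t = (r₁ + r₂)/2 = 2.858108×10^8 km.
At r₁ the circular-orbit speed is v₁ = √(μ/r₁) = 17.110 km/s.
Transfer-orbit speed at r₁ (v² = μ(2/r − 1/a)): v_a = √[μ(2/r₁ − 1/a_t)] = 11.009 km/s.
First burn Δv₁ = |v_a − v₁| = 6.101 km/s.
Circular speed at r₂: v₂ = √(μ/r₂) = 33.487 km/s.
Transfer-orbit speed at r₂: v_p = √[μ(2/r₂ − 1/a_t)] = 42.172 km/s.
Second burn Δv₂ = |v₂ − v_p| = 8.685 km/s.
Δv = Δv₁ + Δv₂ = 6.101 + 8.685 = 14.79 km/s.

Δv = 14800 m/s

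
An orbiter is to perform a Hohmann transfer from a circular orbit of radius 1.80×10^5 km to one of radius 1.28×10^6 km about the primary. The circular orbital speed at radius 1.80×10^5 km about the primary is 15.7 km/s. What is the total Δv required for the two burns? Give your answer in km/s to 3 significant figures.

Δv = 8.05 km/s

From the circular-orbit relation v² = μ/r at r = 1.80×10^5 km: μ = v²r = (15.7)² × 1.80×10^5 = 4.43682×10^7 km³/s².
Transfer-ellipse semi-major axis a_t = (r₁ + r₂)/2 = (1.800×10^5 + 1.280×10^6)/2 = 7.300×10^5 km.
Circular speed at r₁: v₁ = √(μ/r₁) = √(4.43682×10^7/1.800×10^5) = 15.700 km/s.
Transfer-orbit speed at r₁ (vis-viva): v_p = √[μ(2/r₁ − 1/a_t)] = 20.789 km/s.
First burn Δv₁ = |v_p − v₁| = 5.089 km/s.
At r₂, v₂ = √(μ/r₂) = 5.888 km/s.
Transfer-orbit speed at r₂: v_a = √[μ(2/r₂ − 1/a_t)] = 2.924 km/s.
Second burn Δv₂ = |v₂ − v_a| = 2.964 km/s.
Total Δv = Δv₁ + Δv₂ = 8.053 km/s.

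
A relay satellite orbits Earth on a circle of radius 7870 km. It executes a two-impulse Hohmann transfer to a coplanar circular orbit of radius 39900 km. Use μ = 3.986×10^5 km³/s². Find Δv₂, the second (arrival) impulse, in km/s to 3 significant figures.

The Hohmann ellipse has a_t = (r₁ + r₂)/2 = 23885 km.
On the circular orbit at r = 39900 km, v_c = √(μ/r) = 3.1607 km/s.
Transfer-orbit speed at the same r (vis-viva, a = a_t): v_t = √[μ(2/r − 1/a_t)] = 1.8143 km/s.
Δv₂ = |v_t − v_c| = |1.8143 − 3.1607| = 1.346 km/s.

Δv₂ = 1.35 km/s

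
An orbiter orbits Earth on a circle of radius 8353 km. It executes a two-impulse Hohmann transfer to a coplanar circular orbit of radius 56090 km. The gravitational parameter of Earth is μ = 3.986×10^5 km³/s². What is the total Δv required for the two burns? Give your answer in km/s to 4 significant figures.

Δv = 3.515 km/s

Transfer-ellipse semi-major axis a_t = (r₁ + r₂)/2 = (8353 + 56090)/2 = 32221.5 km.
Circular speed at r₁: v₁ = √(μ/r₁) = √(3.986×10^5/8353) = 6.9079 km/s.
On the transfer ellipse at r₁, vis-viva equation gives v_p = √[μ(2/r₁ − 1/a_t)] = 9.1142 km/s.
First burn Δv₁ = |v_p − v₁| = 2.2063 km/s.
At r₂, v₂ = √(μ/r₂) = 2.6658 km/s.
Transfer-orbit speed at r₂: v_a = √[μ(2/r₂ − 1/a_t)] = 1.3573 km/s.
Second burn Δv₂ = |v₂ − v_a| = 1.3085 km/s.
Δv = Δv₁ + Δv₂ = 2.2063 + 1.3085 = 3.515 km/s.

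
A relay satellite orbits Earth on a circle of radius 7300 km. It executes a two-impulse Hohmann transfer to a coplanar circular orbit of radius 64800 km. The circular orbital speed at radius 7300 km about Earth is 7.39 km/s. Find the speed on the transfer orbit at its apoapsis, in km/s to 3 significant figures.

From the circular-orbit relation v² = μ/r at r = 7300 km: μ = v²r = (7.39)² × 7300 = 3.98668×10^5 km³/s².
Transfer-ellipse semi-major axis a_t = (r₁ + r₂)/2 = (7300 + 64800)/2 = 36050 km.
At apoapsis, r = 64800 km.
From the vis-viva equation, v = √[μ(2/r − 1/a_t)] = 1.116 km/s.

v = 1.12 km/s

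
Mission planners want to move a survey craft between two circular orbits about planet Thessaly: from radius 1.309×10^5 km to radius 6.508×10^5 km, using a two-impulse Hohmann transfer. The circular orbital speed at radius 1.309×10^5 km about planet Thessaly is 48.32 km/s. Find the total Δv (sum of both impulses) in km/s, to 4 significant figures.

From the circular-orbit relation v² = μ/r at r = 1.309×10^5 km: μ = v²r = (48.32)² × 1.309×10^5 = 3.05628×10^8 km³/s².
Transfer-ellipse semi-major axis a_t = (r₁ + r₂)/2 = (1.309×10^5 + 6.508×10^5)/2 = 3.9085×10^5 km.
Circular speed at r₁: v₁ = √(μ/r₁) = √(3.05628×10^8/1.309×10^5) = 48.32 km/s.
Transfer-orbit speed at r₁ (vis-viva equation): v_p = √[μ(2/r₁ − 1/a_t)] = 62.35 km/s.
First burn Δv₁ = |v_p − v₁| = 14.03 km/s.
Circular speed at r₂: v₂ = √(μ/r₂) = 21.67 km/s.
Transfer-orbit speed at r₂: v_a = √[μ(2/r₂ − 1/a_t)] = 12.54 km/s.
Second burn Δv₂ = |v₂ − v_a| = 9.130 km/s.
Δv = Δv₁ + Δv₂ = 14.03 + 9.130 = 23.16 km/s.

Δv = 23.16 km/s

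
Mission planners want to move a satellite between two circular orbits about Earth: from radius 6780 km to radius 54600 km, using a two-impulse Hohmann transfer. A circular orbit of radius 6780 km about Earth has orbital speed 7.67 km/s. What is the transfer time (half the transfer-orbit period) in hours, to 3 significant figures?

t = 7.43 hours

From the circular-orbit relation v² = μ/r at r = 6780 km: μ = v²r = (7.67)² × 6780 = 3.98860×10^5 km³/s².
Semi-major axis of the transfer orbit: a_t = (6780 + 54600)/2 = 30690 km.
Transfer time t = π√(a_t³/μ) = π√((30690)³ / 3.98860×10^5) = 26740 s.
Converting: 26740 s ÷ 3600 s/hour = 7.43 hours.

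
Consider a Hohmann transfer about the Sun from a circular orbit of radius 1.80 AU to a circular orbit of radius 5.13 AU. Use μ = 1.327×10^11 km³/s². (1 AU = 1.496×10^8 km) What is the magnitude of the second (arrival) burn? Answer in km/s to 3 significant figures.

In km: r₁ = 1.80 × 1.496×10^8 = 2.6928×10^8 km; r₂ = 5.13 × 1.496×10^8 = 7.67448×10^8 km.
Transfer-ellipse semi-major axis a_t = (r₁ + r₂)/2 = (2.6928×10^8 + 7.67448×10^8)/2 = 5.18364×10^8 km.
On the circular orbit at r = 7.67448×10^8 km, v_c = √(μ/r) = 13.15 km/s.
Transfer-orbit speed at the same r (vis-viva, a = a_t): v_t = √[μ(2/r − 1/a_t)] = 9.478 km/s.
Δv₂ = |v_t − v_c| = |9.478 − 13.15| = 3.672 km/s.

Δv₂ = 3.67 km/s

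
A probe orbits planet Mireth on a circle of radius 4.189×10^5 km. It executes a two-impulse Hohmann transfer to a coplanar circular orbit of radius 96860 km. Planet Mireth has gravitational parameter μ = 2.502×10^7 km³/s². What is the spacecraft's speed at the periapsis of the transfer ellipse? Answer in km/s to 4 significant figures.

Semi-major axis of the transfer orbit: a_t = (4.189×10^5 + 96860)/2 = 2.5788×10^5 km.
At periapsis, r = 96860 km.
Vis-viva: v = √[μ(2/r − 1/a_t)] = √[2.502×10^7 × (2/96860 − 1/2.5788×10^5)] = 20.48 km/s.

v = 20.48 km/s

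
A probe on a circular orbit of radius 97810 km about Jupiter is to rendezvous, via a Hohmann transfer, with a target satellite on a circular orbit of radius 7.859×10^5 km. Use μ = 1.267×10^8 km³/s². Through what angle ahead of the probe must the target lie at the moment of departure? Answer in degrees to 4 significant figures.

Transfer-ellipse semi-major axis a_t = (r₁ + r₂)/2 = (97810 + 7.859×10^5)/2 = 4.41855×10^5 km.
The half-period of the transfer ellipse is t = π√(a_t³/μ) = 81975 s.
The target's mean motion on its circular orbit is ω₂ = √(μ/r₂³) = 1.6156×10^-5 rad/s.
Angle swept by the target during transfer: ω₂·t = 1.3244 rad = 75.88°.
Arrival is 180° from departure on the ellipse, so φ = 180° − 75.88° = 104.1°.

φ = 104.1°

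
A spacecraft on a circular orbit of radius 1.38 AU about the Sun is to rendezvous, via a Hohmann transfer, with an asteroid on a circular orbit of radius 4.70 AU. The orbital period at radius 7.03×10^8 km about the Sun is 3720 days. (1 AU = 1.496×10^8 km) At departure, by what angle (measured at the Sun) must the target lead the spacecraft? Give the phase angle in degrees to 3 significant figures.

From Kepler's third law T² = 4π²r³/μ at r = 7.03×10^8 km, T = 3720 days = 3720 × 86400 s = 3.21408×10^8 s: μ = 4π²r³/T² = 1.32774×10^11 km³/s².
In km: r₁ = 1.38 × 1.496×10^8 = 2.06448×10^8 km; r₂ = 4.70 × 1.496×10^8 = 7.0312×10^8 km.
Transfer-ellipse semi-major axis a_t = (r₁ + r₂)/2 = (2.06448×10^8 + 7.0312×10^8)/2 = 4.54784×10^8 km.
Transfer time t = π√(a_t³/μ) = 8.3618×10^7 s.
The target's mean motion on its circular orbit is ω₂ = √(μ/r₂³) = 1.9544×10^-8 rad/s.
Angle swept by the target during transfer: ω₂·t = 1.6342 rad = 93.63°.
Arrival is 180° from departure on the ellipse, so φ = 180° − 93.63° = 86.4°.

φ = 86.4°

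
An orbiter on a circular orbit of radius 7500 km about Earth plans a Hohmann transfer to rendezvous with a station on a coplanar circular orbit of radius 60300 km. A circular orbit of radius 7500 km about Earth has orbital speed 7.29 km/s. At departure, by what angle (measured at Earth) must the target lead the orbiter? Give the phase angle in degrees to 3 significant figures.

From the circular-orbit relation v² = μ/r at r = 7500 km: μ = v²r = (7.29)² × 7500 = 3.98581×10^5 km³/s².
Semi-major axis of the transfer orbit: a_t = (7500 + 60300)/2 = 33900 km.
Transfer time t = π√(a_t³/μ) = 31059 s.
The target's mean motion on its circular orbit is ω₂ = √(μ/r₂³) = 4.2637×10^-5 rad/s.
Angle swept by the target during transfer: ω₂·t = 1.32426 rad = 75.87°.
The orbiter traverses 180° on the transfer ellipse, so the target must lead by 180° − 75.87° = 104°.

φ = 104°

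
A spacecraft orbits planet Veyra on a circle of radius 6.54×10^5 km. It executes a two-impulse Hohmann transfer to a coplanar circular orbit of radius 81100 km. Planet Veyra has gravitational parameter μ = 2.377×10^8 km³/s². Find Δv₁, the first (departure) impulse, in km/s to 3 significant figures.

The Hohmann ellipse has a_t = (r₁ + r₂)/2 = 3.6755×10^5 km.
On the circular orbit at r = 6.540×10^5 km, v_c = √(μ/r) = 19.065 km/s.
Transfer-orbit speed at the same r (vis-viva, a = a_t): v_t = √[μ(2/r − 1/a_t)] = 8.9553 km/s.
Δv₁ = |v_t − v_c| = |8.9553 − 19.065| = 10.11 km/s.

Δv₁ = 10.1 km/s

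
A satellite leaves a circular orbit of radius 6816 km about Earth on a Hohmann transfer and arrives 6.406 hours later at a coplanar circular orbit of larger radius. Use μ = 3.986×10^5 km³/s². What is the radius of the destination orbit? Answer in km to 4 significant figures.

r₂ = 48780 km

Transfer time t = 6.406 hours = 23061.6 s, and t = π√(a_t³/μ).
So a_t = (μ t²/π²)^(1/3) = (3.986×10^5 × (23061.6)² / π²)^(1/3) = 27797 km.
Since a_t = (r₁ + r₂)/2, r₂ = 2a_t − r₁ = 2×27797 − 6816 = 48778 km.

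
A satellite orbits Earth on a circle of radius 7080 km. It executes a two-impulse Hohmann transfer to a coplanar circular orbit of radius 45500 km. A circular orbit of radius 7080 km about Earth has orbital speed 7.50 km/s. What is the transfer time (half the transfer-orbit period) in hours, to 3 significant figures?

t = 5.89 hours

From the circular-orbit relation v² = μ/r at r = 7080 km: μ = v²r = (7.50)² × 7080 = 3.98250×10^5 km³/s².
The Hohmann ellipse has a_t = (r₁ + r₂)/2 = 26290 km.
Transfer time t = π√(a_t³/μ) = π√((26290)³ / 3.98250×10^5) = 21220 s.
Converting: 21220 s ÷ 3600 s/hour = 5.89 hours.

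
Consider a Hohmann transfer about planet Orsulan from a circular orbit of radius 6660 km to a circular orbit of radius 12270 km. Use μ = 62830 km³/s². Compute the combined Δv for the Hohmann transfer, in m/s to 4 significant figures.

Δv = 790.3 m/s

The Hohmann ellipse has a_t = (r₁ + r₂)/2 = 9465 km.
At r₁ the circular-orbit speed is v₁ = √(μ/r₁) = 3.0715 km/s.
Transfer-orbit speed at r₁ (vis-viva equation): v_p = √[μ(2/r₁ − 1/a_t)] = 3.4971 km/s.
First burn Δv₁ = |v_p − v₁| = 0.4256 km/s.
At r₂, v₂ = √(μ/r₂) = 2.2629 km/s.
Transfer-orbit speed at r₂: v_a = √[μ(2/r₂ − 1/a_t)] = 1.8982 km/s.
Second burn Δv₂ = |v₂ − v_a| = 0.3647 km/s.
Total Δv = Δv₁ + Δv₂ = 0.7903 km/s.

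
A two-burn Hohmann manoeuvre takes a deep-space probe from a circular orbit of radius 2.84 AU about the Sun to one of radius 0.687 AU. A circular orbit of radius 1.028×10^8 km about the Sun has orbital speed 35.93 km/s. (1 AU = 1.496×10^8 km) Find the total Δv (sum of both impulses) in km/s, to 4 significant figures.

Δv = 16.31 km/s

From the circular-orbit relation v² = μ/r at r = 1.028×10^8 km: μ = v²r = (35.93)² × 1.028×10^8 = 1.32711×10^11 km³/s².
In km: r₁ = 2.84 × 1.496×10^8 = 4.24864×10^8 km; r₂ = 0.687 × 1.496×10^8 = 1.027752×10^8 km.
Semi-major axis of the transfer orbit: a_t = (4.24864×10^8 + 1.027752×10^8)/2 = 2.638196×10^8 km.
Circular speed at r₁: v₁ = √(μ/r₁) = √(1.32711×10^11/4.24864×10^8) = 17.674 km/s.
Transfer-orbit speed at r₁ (vis-viva equation): v_a = √[μ(2/r₁ − 1/a_t)] = 11.031 km/s.
First burn Δv₁ = |v_a − v₁| = 6.643 km/s.
At r₂, v₂ = √(μ/r₂) = 35.9343 km/s.
Transfer-orbit speed at r₂: v_p = √[μ(2/r₂ − 1/a_t)] = 45.6017 km/s.
Second burn Δv₂ = |v₂ − v_p| = 9.667 km/s.
Total Δv = Δv₁ + Δv₂ = 16.31 km/s.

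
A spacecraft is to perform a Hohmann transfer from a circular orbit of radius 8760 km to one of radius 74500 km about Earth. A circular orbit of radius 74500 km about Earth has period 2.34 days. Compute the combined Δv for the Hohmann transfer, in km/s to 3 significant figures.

Δv = 3.53 km/s

From Kepler's third law T² = 4π²r³/μ at r = 74500 km, T = 2.34 days = 2.34 × 86400 s = 2.02176×10^5 s: μ = 4π²r³/T² = 3.99364×10^5 km³/s².
Transfer-ellipse semi-major axis a_t = (r₁ + r₂)/2 = (8760 + 74500)/2 = 41630 km.
At r₁ the circular-orbit speed is v₁ = √(μ/r₁) = 6.7520 km/s.
On the transfer ellipse at r₁, vis-viva equation gives v_p = √[μ(2/r₁ − 1/a_t)] = 9.0325 km/s.
First burn Δv₁ = |v_p − v₁| = 2.2805 km/s.
Circular speed at r₂: v₂ = √(μ/r₂) = 2.3153 km/s.
Transfer-orbit speed at r₂: v_a = √[μ(2/r₂ − 1/a_t)] = 1.0621 km/s.
Second burn Δv₂ = |v₂ − v_a| = 1.2532 km/s.
Δv = Δv₁ + Δv₂ = 2.2805 + 1.2532 = 3.534 km/s.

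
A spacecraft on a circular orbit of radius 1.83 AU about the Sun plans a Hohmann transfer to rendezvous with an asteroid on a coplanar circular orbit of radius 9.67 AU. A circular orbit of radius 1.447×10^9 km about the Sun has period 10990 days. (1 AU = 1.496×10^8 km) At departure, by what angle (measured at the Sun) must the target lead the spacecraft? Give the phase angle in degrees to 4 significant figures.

φ = 97.47°

From Kepler's third law T² = 4π²r³/μ at r = 1.447×10^9 km, T = 10990 days = 10990 × 86400 s = 9.49536×10^8 s: μ = 4π²r³/T² = 1.32661×10^11 km³/s².
In km: r₁ = 1.83 × 1.496×10^8 = 2.73768×10^8 km; r₂ = 9.67 × 1.496×10^8 = 1.446632×10^9 km.
The Hohmann ellipse has a_t = (r₁ + r₂)/2 = 8.602×10^8 km.
The half-period of the transfer ellipse is t = π√(a_t³/μ) = 2.176×10^8 s.
Target angular speed ω₂ = √(μ/r₂³) = 6.620×10^-9 rad/s.
Angle swept by the target during transfer: ω₂·t = 1.4405 rad = 82.53°.
Arrival is 180° from departure on the ellipse, so φ = 180° − 82.53° = 97.47°.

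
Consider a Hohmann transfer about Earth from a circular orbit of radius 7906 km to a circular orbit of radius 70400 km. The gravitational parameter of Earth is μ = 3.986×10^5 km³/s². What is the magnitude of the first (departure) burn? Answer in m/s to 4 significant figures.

Transfer-ellipse semi-major axis a_t = (r₁ + r₂)/2 = (7906 + 70400)/2 = 39153 km.
On the circular orbit at r = 7906 km, v_c = √(μ/r) = 7.1005 km/s.
Vis-viva on the transfer ellipse at r = 7906 km gives v_t = √[μ(2/r − 1/a_t)] = 9.5213 km/s.
Δv₁ = |v_t − v_c| = |9.5213 − 7.1005| = 2.421 km/s.

Δv₁ = 2421 m/s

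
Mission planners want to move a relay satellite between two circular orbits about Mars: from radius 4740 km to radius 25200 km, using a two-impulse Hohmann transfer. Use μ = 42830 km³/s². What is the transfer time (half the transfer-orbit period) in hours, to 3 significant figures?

t = 7.72 hours

Semi-major axis of the transfer orbit: a_t = (4740 + 25200)/2 = 14970 km.
Half the transfer-orbit period gives t = π√(a_t³/μ) = 27800 s.
Converting: 27800 s ÷ 3600 s/hour = 7.72 hours.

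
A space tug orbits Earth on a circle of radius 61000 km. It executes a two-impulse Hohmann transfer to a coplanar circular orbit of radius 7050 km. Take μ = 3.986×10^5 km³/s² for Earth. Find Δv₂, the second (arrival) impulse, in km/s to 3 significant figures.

Δv₂ = 2.55 km/s

Semi-major axis of the transfer orbit: a_t = (61000 + 7050)/2 = 34025 km.
On the circular orbit at r = 7050 km, v_c = √(μ/r) = 7.5192 km/s.
Transfer-orbit speed at the same r (vis-viva, a = a_t): v_t = √[μ(2/r − 1/a_t)] = 10.068 km/s.
Δv₂ = |v_t − v_c| = |10.068 − 7.5192| = 2.549 km/s.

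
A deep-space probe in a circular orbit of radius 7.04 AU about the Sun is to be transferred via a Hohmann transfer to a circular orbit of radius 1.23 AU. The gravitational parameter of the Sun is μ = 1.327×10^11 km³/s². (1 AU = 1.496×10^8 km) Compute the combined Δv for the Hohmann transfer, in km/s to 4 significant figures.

In km: r₁ = 7.04 × 1.496×10^8 = 1.053184×10^9 km; r₂ = 1.23 × 1.496×10^8 = 1.84008×10^8 km.
Semi-major axis of the transfer orbit: a_t = (1.053184×10^9 + 1.84008×10^8)/2 = 6.18596×10^8 km.
Circular speed at r₁: v₁ = √(μ/r₁) = √(1.327×10^11/1.053184×10^9) = 11.225 km/s.
Transfer-orbit speed at r₁ (v² = μ(2/r − 1/a)): v_a = √[μ(2/r₁ − 1/a_t)] = 6.1221 km/s.
First burn Δv₁ = |v_a − v₁| = 5.103 km/s.
At r₂, v₂ = √(μ/r₂) = 26.8545 km/s.
Transfer-orbit speed at r₂: v_p = √[μ(2/r₂ − 1/a_t)] = 35.0401 km/s.
Second burn Δv₂ = |v₂ − v_p| = 8.186 km/s.
Δv = Δv₁ + Δv₂ = 5.103 + 8.186 = 13.29 km/s.

Δv = 13.29 km/s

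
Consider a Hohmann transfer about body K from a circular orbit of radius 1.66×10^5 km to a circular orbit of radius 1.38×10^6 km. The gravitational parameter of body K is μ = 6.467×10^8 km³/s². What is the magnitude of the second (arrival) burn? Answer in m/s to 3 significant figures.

Δv₂ = 11600 m/s

The Hohmann ellipse has a_t = (r₁ + r₂)/2 = 7.730×10^5 km.
On the circular orbit at r = 1.380×10^6 km, v_c = √(μ/r) = 21.65 km/s.
Vis-viva on the transfer ellipse at r = 1.380×10^6 km gives v_t = √[μ(2/r − 1/a_t)] = 10.03 km/s.
Δv₂ = |v_t − v_c| = |10.03 − 21.65| = 11.62 km/s.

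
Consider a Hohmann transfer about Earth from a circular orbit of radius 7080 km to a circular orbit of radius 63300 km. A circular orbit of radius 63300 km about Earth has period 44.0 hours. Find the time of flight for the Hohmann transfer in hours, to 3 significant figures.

t = 9.12 hours

From Kepler's third law T² = 4π²r³/μ at r = 63300 km, T = 44.0 hours = 44.0 × 3600 s = 1.584×10^5 s: μ = 4π²r³/T² = 3.99081×10^5 km³/s².
Semi-major axis of the transfer orbit: a_t = (7080 + 63300)/2 = 35190 km.
Half the transfer-orbit period gives t = π√(a_t³/μ) = 32830 s.
Converting: 32830 s ÷ 3600 s/hour = 9.12 hours.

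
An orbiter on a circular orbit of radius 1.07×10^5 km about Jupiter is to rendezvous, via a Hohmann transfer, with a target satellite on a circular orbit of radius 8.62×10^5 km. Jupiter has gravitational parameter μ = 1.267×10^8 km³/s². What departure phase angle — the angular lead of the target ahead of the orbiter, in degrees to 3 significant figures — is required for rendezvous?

Semi-major axis of the transfer orbit: a_t = (1.070×10^5 + 8.620×10^5)/2 = 4.845×10^5 km.
The half-period of the transfer ellipse is t = π√(a_t³/μ) = 94124.4 s.
The target's mean motion on its circular orbit is ω₂ = √(μ/r₂³) = 1.40646×10^-5 rad/s.
Angle swept by the target during transfer: ω₂·t = 1.3238 rad = 75.85°.
The orbiter traverses 180° on the transfer ellipse, so the target must lead by 180° − 75.85° = 104°.

φ = 104°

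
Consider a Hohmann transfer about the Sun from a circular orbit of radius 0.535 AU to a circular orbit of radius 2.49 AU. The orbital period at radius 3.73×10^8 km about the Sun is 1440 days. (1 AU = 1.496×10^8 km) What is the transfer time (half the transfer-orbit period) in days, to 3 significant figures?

t = 340 days

From Kepler's third law T² = 4π²r³/μ at r = 3.73×10^8 km, T = 1440 days = 1440 × 86400 s = 1.24416×10^8 s: μ = 4π²r³/T² = 1.32353×10^11 km³/s².
In km: r₁ = 0.535 × 1.496×10^8 = 8.0036×10^7 km; r₂ = 2.49 × 1.496×10^8 = 3.72504×10^8 km.
Transfer-ellipse semi-major axis a_t = (r₁ + r₂)/2 = (8.0036×10^7 + 3.72504×10^8)/2 = 2.2627×10^8 km.
Half the transfer-orbit period gives t = π√(a_t³/μ) = 2.939×10^7 s.
Converting: 2.939×10^7 s ÷ 86400 s/day = 340 days.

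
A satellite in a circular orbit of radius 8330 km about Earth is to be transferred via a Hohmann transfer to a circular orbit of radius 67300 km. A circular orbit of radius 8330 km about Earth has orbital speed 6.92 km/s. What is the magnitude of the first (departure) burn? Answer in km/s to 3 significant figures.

Δv₁ = 2.31 km/s

From the circular-orbit relation v² = μ/r at r = 8330 km: μ = v²r = (6.92)² × 8330 = 3.98894×10^5 km³/s².
Semi-major axis of the transfer orbit: a_t = (8330 + 67300)/2 = 37815 km.
On the circular orbit at r = 8330 km, v_c = √(μ/r) = 6.920 km/s.
Vis-viva on the transfer ellipse at r = 8330 km gives v_t = √[μ(2/r − 1/a_t)] = 9.232 km/s.
Δv₁ = |v_t − v_c| = |9.232 − 6.920| = 2.312 km/s.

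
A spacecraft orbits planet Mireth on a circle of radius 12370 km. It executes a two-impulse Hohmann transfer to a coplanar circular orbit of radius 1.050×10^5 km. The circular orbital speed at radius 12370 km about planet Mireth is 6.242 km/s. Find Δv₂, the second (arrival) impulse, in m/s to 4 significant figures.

Δv₂ = 1159 m/s

From the circular-orbit relation v² = μ/r at r = 12370 km: μ = v²r = (6.242)² × 12370 = 4.81967×10^5 km³/s².
The Hohmann ellipse has a_t = (r₁ + r₂)/2 = 58685 km.
Circular speed at r = 1.050×10^5 km: v_c = √(μ/r) = 2.1425 km/s.
Vis-viva on the transfer ellipse at r = 1.050×10^5 km gives v_t = √[μ(2/r − 1/a_t)] = 0.98364 km/s.
Δv₂ = |v_t − v_c| = |0.98364 − 2.1425| = 1.159 km/s.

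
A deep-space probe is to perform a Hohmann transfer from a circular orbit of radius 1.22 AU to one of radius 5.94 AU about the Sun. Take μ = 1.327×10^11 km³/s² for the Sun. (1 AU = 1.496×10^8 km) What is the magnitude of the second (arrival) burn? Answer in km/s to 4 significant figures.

In km: r₁ = 1.22 × 1.496×10^8 = 1.82512×10^8 km; r₂ = 5.94 × 1.496×10^8 = 8.88624×10^8 km.
Semi-major axis of the transfer orbit: a_t = (1.82512×10^8 + 8.88624×10^8)/2 = 5.35568×10^8 km.
On the circular orbit at r = 8.88624×10^8 km, v_c = √(μ/r) = 12.22 km/s.
Vis-viva on the transfer ellipse at r = 8.88624×10^8 km gives v_t = √[μ(2/r − 1/a_t)] = 7.134 km/s.
Δv₂ = |v_t − v_c| = |7.134 − 12.22| = 5.086 km/s.

Δv₂ = 5.086 km/s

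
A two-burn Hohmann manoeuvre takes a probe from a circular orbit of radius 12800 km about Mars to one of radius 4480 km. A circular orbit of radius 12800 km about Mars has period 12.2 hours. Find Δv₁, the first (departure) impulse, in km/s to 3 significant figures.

Δv₁ = 0.513 km/s

From Kepler's third law T² = 4π²r³/μ at r = 12800 km, T = 12.2 hours = 12.2 × 3600 s = 43920 s: μ = 4π²r³/T² = 42920.5 km³/s².
Transfer-ellipse semi-major axis a_t = (r₁ + r₂)/2 = (12800 + 4480)/2 = 8640 km.
On the circular orbit at r = 12800 km, v_c = √(μ/r) = 1.8312 km/s.
Vis-viva on the transfer ellipse at r = 12800 km gives v_t = √[μ(2/r − 1/a_t)] = 1.3186 km/s.
Δv₁ = |v_t − v_c| = |1.3186 − 1.8312| = 0.5126 km/s.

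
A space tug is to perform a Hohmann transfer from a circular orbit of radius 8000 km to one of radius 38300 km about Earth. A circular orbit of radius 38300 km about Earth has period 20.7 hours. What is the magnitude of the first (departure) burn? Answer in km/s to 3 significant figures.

From Kepler's third law T² = 4π²r³/μ at r = 38300 km, T = 20.7 hours = 20.7 × 3600 s = 74520 s: μ = 4π²r³/T² = 3.99402×10^5 km³/s².
The Hohmann ellipse has a_t = (r₁ + r₂)/2 = 23150 km.
On the circular orbit at r = 8000 km, v_c = √(μ/r) = 7.06578 km/s.
Vis-viva on the transfer ellipse at r = 8000 km gives v_t = √[μ(2/r − 1/a_t)] = 9.08833 km/s.
Δv₁ = |v_t − v_c| = |9.08833 − 7.06578| = 2.023 km/s.

Δv₁ = 2.02 km/s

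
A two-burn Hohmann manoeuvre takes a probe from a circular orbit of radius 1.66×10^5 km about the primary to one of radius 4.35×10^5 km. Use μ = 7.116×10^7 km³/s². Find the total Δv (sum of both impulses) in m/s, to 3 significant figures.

Δv = 7490 m/s

Semi-major axis of the transfer orbit: a_t = (1.660×10^5 + 4.350×10^5)/2 = 3.005×10^5 km.
Circular speed at r₁: v₁ = √(μ/r₁) = √(7.116×10^7/1.660×10^5) = 20.7045 km/s.
Transfer-orbit speed at r₁ (v² = μ(2/r − 1/a)): v_p = √[μ(2/r₁ − 1/a_t)] = 24.9107 km/s.
First burn Δv₁ = |v_p − v₁| = 4.206 km/s.
Circular speed at r₂: v₂ = √(μ/r₂) = 12.79 km/s.
Transfer-orbit speed at r₂: v_a = √[μ(2/r₂ − 1/a_t)] = 9.506 km/s.
Second burn Δv₂ = |v₂ − v_a| = 3.284 km/s.
Total Δv = Δv₁ + Δv₂ = 7.490 km/s.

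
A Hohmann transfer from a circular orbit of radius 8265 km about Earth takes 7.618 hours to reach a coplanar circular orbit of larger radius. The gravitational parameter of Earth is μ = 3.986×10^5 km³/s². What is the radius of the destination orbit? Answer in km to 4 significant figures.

Transfer time t = 7.618 hours = 27424.8 s, and t = π√(a_t³/μ).
So a_t = (μ t²/π²)^(1/3) = (3.986×10^5 × (27424.8)² / π²)^(1/3) = 31201 km.
Since a_t = (r₁ + r₂)/2, r₂ = 2a_t − r₁ = 2×31201 − 8265 = 54137 km.

r₂ = 54140 km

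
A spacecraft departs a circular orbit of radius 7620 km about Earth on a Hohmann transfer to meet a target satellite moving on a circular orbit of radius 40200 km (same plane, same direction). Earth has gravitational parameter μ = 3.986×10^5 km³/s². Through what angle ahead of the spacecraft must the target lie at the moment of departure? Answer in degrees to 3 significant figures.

φ = 97.4°

Semi-major axis of the transfer orbit: a_t = (7620 + 40200)/2 = 23910 km.
The half-period of the transfer ellipse is t = π√(a_t³/μ) = 18397.2 s.
Target angular speed ω₂ = √(μ/r₂³) = 7.83303×10^-5 rad/s.
Angle swept by the target during transfer: ω₂·t = 1.4411 rad = 82.57°.
Arrival is 180° from departure on the ellipse, so φ = 180° − 82.57° = 97.4°.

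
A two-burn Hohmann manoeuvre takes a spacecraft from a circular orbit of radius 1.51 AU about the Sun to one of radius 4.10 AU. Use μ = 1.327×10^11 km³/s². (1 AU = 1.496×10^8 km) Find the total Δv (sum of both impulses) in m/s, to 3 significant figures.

In km: r₁ = 1.51 × 1.496×10^8 = 2.25896×10^8 km; r₂ = 4.10 × 1.496×10^8 = 6.1336×10^8 km.
Semi-major axis of the transfer orbit: a_t = (2.25896×10^8 + 6.1336×10^8)/2 = 4.19628×10^8 km.
At r₁ the circular-orbit speed is v₁ = √(μ/r₁) = 24.2371 km/s.
Transfer-orbit speed at r₁ (vis-viva): v_p = √[μ(2/r₁ − 1/a_t)] = 29.3026 km/s.
First burn Δv₁ = |v_p − v₁| = 5.0655 km/s.
At r₂, v₂ = √(μ/r₂) = 14.7088 km/s.
Transfer-orbit speed at r₂: v_a = √[μ(2/r₂ − 1/a_t)] = 10.7919 km/s.
Second burn Δv₂ = |v₂ − v_a| = 3.9169 km/s.
Δv = Δv₁ + Δv₂ = 5.0655 + 3.9169 = 8.982 km/s.

Δv = 8980 m/s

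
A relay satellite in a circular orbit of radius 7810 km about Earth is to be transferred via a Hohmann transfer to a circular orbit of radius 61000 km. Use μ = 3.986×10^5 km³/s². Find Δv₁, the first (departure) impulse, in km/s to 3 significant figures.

Δv₁ = 2.37 km/s

The Hohmann ellipse has a_t = (r₁ + r₂)/2 = 34405 km.
On the circular orbit at r = 7810 km, v_c = √(μ/r) = 7.144 km/s.
Transfer-orbit speed at the same r (vis-viva, a = a_t): v_t = √[μ(2/r − 1/a_t)] = 9.513 km/s.
Δv₁ = |v_t − v_c| = |9.513 − 7.144| = 2.369 km/s.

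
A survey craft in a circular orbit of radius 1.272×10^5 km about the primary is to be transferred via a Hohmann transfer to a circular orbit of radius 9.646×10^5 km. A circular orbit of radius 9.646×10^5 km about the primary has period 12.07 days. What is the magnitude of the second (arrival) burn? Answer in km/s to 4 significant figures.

Δv₂ = 3.006 km/s

From Kepler's third law T² = 4π²r³/μ at r = 9.646×10^5 km, T = 12.07 days = 12.07 × 86400 s = 1.042848×10^6 s: μ = 4π²r³/T² = 3.25806×10^7 km³/s².
Transfer-ellipse semi-major axis a_t = (r₁ + r₂)/2 = (1.272×10^5 + 9.646×10^5)/2 = 5.459×10^5 km.
On the circular orbit at r = 9.646×10^5 km, v_c = √(μ/r) = 5.8117 km/s.
Transfer-orbit speed at the same r (vis-viva, a = a_t): v_t = √[μ(2/r − 1/a_t)] = 2.8054 km/s.
Δv₂ = |v_t − v_c| = |2.8054 − 5.8117| = 3.006 km/s.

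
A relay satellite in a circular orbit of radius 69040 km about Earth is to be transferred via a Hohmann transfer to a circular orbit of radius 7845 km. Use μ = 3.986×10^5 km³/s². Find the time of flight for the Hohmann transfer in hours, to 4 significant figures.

t = 10.42 hours

The Hohmann ellipse has a_t = (r₁ + r₂)/2 = 38442.5 km.
Half the transfer-orbit period gives t = π√(a_t³/μ) = 37510 s.
Converting: 37510 s ÷ 3600 s/hour = 10.42 hours.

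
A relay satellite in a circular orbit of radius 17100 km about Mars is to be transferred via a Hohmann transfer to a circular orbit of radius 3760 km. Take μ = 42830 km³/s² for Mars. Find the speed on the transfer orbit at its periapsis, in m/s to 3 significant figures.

Transfer-ellipse semi-major axis a_t = (r₁ + r₂)/2 = (17100 + 3760)/2 = 10430 km.
At periapsis, r = 3760 km.
Applying v² = μ(2/r − 1/a_t): v = 4.322 km/s.

v = 4320 m/s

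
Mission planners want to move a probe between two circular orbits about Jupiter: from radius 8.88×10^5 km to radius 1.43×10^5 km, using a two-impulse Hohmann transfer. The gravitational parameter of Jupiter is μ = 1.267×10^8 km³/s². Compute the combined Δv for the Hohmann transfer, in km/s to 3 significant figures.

Δv = 15.0 km/s

The Hohmann ellipse has a_t = (r₁ + r₂)/2 = 5.155×10^5 km.
Circular speed at r₁: v₁ = √(μ/r₁) = √(1.267×10^8/8.880×10^5) = 11.9449 km/s.
Transfer-orbit speed at r₁ (v² = μ(2/r − 1/a)): v_a = √[μ(2/r₁ − 1/a_t)] = 6.29123 km/s.
First burn Δv₁ = |v_a − v₁| = 5.6537 km/s.
Circular speed at r₂: v₂ = √(μ/r₂) = 29.7660 km/s.
Transfer-orbit speed at r₂: v_p = √[μ(2/r₂ − 1/a_t)] = 39.0672 km/s.
Second burn Δv₂ = |v₂ − v_p| = 9.3012 km/s.
Total Δv = Δv₁ + Δv₂ = 14.95 km/s.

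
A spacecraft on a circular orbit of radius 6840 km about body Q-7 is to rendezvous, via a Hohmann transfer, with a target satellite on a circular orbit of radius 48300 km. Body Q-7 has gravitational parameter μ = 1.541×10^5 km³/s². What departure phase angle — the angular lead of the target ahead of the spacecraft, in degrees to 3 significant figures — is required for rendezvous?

φ = 102°

Semi-major axis of the transfer orbit: a_t = (6840 + 48300)/2 = 27570 km.
Transfer time t = π√(a_t³/μ) = 36635.6 s.
The target's mean motion on its circular orbit is ω₂ = √(μ/r₂³) = 3.69812×10^-5 rad/s.
Angle swept by the target during transfer: ω₂·t = 1.35483 rad = 77.63°.
The spacecraft traverses 180° on the transfer ellipse, so the target must lead by 180° − 77.63° = 102°.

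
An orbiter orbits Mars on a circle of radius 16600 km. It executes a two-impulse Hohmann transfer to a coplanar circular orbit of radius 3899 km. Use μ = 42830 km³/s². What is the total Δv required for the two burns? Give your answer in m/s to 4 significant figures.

The Hohmann ellipse has a_t = (r₁ + r₂)/2 = 10249.5 km.
At r₁ the circular-orbit speed is v₁ = √(μ/r₁) = 1.6063 km/s.
On the transfer ellipse at r₁, vis-viva equation gives v_a = √[μ(2/r₁ − 1/a_t)] = 0.99071 km/s.
First burn Δv₁ = |v_a − v₁| = 0.6156 km/s.
At r₂, v₂ = √(μ/r₂) = 3.3143 km/s.
Transfer-orbit speed at r₂: v_p = √[μ(2/r₂ − 1/a_t)] = 4.2179 km/s.
Second burn Δv₂ = |v₂ − v_p| = 0.9036 km/s.
Δv = Δv₁ + Δv₂ = 0.6156 + 0.9036 = 1.519 km/s.

Δv = 1519 m/s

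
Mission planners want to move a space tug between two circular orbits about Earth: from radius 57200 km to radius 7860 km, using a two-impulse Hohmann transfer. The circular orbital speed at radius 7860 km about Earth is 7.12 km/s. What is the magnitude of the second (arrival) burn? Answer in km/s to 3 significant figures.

Δv₂ = 2.32 km/s

From the circular-orbit relation v² = μ/r at r = 7860 km: μ = v²r = (7.12)² × 7860 = 3.98458×10^5 km³/s².
Transfer-ellipse semi-major axis a_t = (r₁ + r₂)/2 = (57200 + 7860)/2 = 32530 km.
Circular speed at r = 7860 km: v_c = √(μ/r) = 7.120 km/s.
Vis-viva on the transfer ellipse at r = 7860 km gives v_t = √[μ(2/r − 1/a_t)] = 9.441 km/s.
Δv₂ = |v_t − v_c| = |9.441 − 7.120| = 2.321 km/s.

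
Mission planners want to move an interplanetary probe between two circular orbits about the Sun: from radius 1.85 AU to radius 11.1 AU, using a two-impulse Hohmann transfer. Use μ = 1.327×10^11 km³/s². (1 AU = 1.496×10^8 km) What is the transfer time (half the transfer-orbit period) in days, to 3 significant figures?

In km: r₁ = 1.85 × 1.496×10^8 = 2.7676×10^8 km; r₂ = 11.1 × 1.496×10^8 = 1.66056×10^9 km.
Transfer-ellipse semi-major axis a_t = (r₁ + r₂)/2 = (2.7676×10^8 + 1.66056×10^9)/2 = 9.6866×10^8 km.
By Kepler's third law the transfer-orbit period is T = 2π√(a_t³/μ), so t = T/2 = 2.600×10^8 s.
Converting: 2.600×10^8 s ÷ 86400 s/day = 3010 days.

t = 3010 days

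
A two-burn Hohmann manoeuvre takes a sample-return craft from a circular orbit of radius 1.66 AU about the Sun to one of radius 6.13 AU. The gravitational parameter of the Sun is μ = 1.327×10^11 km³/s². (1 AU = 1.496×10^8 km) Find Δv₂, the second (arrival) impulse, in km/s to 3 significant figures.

Δv₂ = 4.18 km/s

In km: r₁ = 1.66 × 1.496×10^8 = 2.48336×10^8 km; r₂ = 6.13 × 1.496×10^8 = 9.17048×10^8 km.
Transfer-ellipse semi-major axis a_t = (r₁ + r₂)/2 = (2.48336×10^8 + 9.17048×10^8)/2 = 5.82692×10^8 km.
Circular speed at r = 9.17048×10^8 km: v_c = √(μ/r) = 12.029 km/s.
Vis-viva on the transfer ellipse at r = 9.17048×10^8 km gives v_t = √[μ(2/r − 1/a_t)] = 7.8531 km/s.
Δv₂ = |v_t − v_c| = |7.8531 − 12.029| = 4.176 km/s.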